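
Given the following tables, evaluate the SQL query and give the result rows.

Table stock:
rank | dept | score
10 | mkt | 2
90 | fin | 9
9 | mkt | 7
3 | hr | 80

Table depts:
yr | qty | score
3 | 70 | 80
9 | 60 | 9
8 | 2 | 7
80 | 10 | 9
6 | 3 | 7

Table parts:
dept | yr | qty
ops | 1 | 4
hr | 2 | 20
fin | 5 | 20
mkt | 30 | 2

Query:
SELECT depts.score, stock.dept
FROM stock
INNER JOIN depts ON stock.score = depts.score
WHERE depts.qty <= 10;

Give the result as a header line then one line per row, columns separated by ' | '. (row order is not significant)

== RESULT ==
depts.score | stock.dept
9 | fin
7 | mkt
7 | mkt

Derivation:
After JOIN depts (5 rows):
stock.rank | stock.dept | stock.score | depts.yr | depts.qty | depts.score
90 | fin | 9 | 9 | 60 | 9
90 | fin | 9 | 80 | 10 | 9
9 | mkt | 7 | 8 | 2 | 7
9 | mkt | 7 | 6 | 3 | 7
3 | hr | 80 | 3 | 70 | 80
After WHERE (3 rows):
stock.rank | stock.dept | stock.score | depts.yr | depts.qty | depts.score
90 | fin | 9 | 80 | 10 | 9
9 | mkt | 7 | 8 | 2 | 7
9 | mkt | 7 | 6 | 3 | 7
After SELECT (3 rows):
depts.score | stock.dept
9 | fin
7 | mkt
7 | mkt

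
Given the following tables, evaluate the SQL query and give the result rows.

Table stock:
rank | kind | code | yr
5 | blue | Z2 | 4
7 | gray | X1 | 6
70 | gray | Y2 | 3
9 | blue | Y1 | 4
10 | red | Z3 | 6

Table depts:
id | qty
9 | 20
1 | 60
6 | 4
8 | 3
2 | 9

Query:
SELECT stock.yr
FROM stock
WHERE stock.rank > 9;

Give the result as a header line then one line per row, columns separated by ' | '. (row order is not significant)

After WHERE (2 rows):
stock.rank | stock.kind | stock.code | stock.yr
70 | gray | Y2 | 3
10 | red | Z3 | 6
After SELECT (2 rows):
stock.yr
3
6

== RESULT ==
stock.yr
3
6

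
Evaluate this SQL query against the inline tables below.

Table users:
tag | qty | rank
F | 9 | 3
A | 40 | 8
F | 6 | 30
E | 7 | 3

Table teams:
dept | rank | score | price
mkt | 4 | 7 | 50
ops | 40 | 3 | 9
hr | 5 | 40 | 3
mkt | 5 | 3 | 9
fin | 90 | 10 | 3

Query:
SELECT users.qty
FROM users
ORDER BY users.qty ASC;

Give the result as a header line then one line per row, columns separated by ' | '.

After SELECT (4 rows):
users.qty
9
40
6
7
After ORDER BY (4 rows):
users.qty
6
7
9
40

== RESULT ==
users.qty
6
7
9
40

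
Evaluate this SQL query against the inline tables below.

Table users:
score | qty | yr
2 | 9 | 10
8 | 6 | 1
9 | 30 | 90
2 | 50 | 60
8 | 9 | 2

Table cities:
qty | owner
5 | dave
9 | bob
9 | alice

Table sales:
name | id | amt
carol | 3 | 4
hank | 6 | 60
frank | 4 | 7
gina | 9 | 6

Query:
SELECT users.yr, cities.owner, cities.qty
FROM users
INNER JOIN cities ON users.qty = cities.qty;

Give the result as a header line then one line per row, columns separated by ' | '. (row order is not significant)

== RESULT ==
users.yr | cities.owner | cities.qty
10 | bob | 9
10 | alice | 9
2 | bob | 9
2 | alice | 9

Derivation:
After JOIN cities (4 rows):
users.score | users.qty | users.yr | cities.qty | cities.owner
2 | 9 | 10 | 9 | bob
2 | 9 | 10 | 9 | alice
8 | 9 | 2 | 9 | bob
8 | 9 | 2 | 9 | alice
After SELECT (4 rows):
users.yr | cities.owner | cities.qty
10 | bob | 9
10 | alice | 9
2 | bob | 9
2 | alice | 9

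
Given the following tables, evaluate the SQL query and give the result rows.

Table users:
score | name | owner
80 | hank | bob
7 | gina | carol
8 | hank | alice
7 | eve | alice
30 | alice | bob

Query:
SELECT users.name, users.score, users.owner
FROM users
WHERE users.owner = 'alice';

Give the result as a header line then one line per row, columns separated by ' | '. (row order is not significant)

After WHERE (2 rows):
users.score | users.name | users.owner
8 | hank | alice
7 | eve | alice
After SELECT (2 rows):
users.name | users.score | users.owner
hank | 8 | alice
eve | 7 | alice

== RESULT ==
users.name | users.score | users.owner
hank | 8 | alice
eve | 7 | alice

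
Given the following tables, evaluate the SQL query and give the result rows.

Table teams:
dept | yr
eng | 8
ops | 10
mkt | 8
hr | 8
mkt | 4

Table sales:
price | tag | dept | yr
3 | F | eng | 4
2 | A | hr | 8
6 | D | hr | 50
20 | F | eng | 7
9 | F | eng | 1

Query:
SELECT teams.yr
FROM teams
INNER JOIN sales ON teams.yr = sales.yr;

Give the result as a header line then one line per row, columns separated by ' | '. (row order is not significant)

After JOIN sales (4 rows):
teams.dept | teams.yr | sales.price | sales.tag | sales.dept | sales.yr
eng | 8 | 2 | A | hr | 8
mkt | 8 | 2 | A | hr | 8
hr | 8 | 2 | A | hr | 8
mkt | 4 | 3 | F | eng | 4
After SELECT (4 rows):
teams.yr
8
8
8
4

== RESULT ==
teams.yr
8
8
8
4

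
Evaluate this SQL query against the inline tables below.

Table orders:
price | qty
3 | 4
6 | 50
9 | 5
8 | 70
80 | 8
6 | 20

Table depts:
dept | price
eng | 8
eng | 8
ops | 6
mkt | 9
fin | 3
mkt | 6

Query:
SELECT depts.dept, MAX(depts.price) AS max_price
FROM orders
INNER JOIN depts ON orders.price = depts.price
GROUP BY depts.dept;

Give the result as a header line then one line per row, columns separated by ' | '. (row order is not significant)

After JOIN depts (8 rows):
orders.price | orders.qty | depts.dept | depts.price
3 | 4 | fin | 3
6 | 50 | ops | 6
6 | 50 | mkt | 6
9 | 5 | mkt | 9
8 | 70 | eng | 8
8 | 70 | eng | 8
6 | 20 | ops | 6
6 | 20 | mkt | 6
After GROUP BY (4 rows):
depts.dept | max_price
fin | 3
ops | 6
mkt | 9
eng | 8

== RESULT ==
depts.dept | max_price
fin | 3
ops | 6
mkt | 9
eng | 8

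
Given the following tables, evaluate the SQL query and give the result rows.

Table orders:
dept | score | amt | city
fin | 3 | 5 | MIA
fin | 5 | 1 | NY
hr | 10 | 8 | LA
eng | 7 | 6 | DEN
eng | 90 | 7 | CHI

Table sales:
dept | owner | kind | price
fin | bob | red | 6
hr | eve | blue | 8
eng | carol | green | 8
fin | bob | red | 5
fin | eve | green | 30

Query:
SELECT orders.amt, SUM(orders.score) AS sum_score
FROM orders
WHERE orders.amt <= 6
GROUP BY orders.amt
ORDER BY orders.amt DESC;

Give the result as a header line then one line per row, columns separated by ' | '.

After WHERE (3 rows):
orders.dept | orders.score | orders.amt | orders.city
fin | 3 | 5 | MIA
fin | 5 | 1 | NY
eng | 7 | 6 | DEN
After GROUP BY (3 rows):
orders.amt | sum_score
5 | 3
1 | 5
6 | 7
After ORDER BY (3 rows):
orders.amt | sum_score
6 | 7
5 | 3
1 | 5

== RESULT ==
orders.amt | sum_score
6 | 7
5 | 3
1 | 5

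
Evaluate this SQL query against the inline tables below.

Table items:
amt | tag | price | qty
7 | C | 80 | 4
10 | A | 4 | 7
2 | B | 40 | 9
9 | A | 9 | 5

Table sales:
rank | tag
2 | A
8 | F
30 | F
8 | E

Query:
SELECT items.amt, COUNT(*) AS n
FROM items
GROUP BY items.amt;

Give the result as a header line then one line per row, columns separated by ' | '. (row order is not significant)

== RESULT ==
items.amt | n
7 | 1
10 | 1
2 | 1
9 | 1

Derivation:
After GROUP BY (4 rows):
items.amt | n
7 | 1
10 | 1
2 | 1
9 | 1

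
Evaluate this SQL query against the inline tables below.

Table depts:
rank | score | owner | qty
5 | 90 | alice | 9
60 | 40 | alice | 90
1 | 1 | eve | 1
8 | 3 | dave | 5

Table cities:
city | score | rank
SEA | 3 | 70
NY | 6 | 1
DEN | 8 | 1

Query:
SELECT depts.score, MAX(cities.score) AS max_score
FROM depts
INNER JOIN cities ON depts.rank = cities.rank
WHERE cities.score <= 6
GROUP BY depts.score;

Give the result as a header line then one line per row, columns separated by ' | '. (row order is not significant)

== RESULT ==
depts.score | max_score
1 | 6

Derivation:
After JOIN cities (2 rows):
depts.rank | depts.score | depts.owner | depts.qty | cities.city | cities.score | cities.rank
1 | 1 | eve | 1 | NY | 6 | 1
1 | 1 | eve | 1 | DEN | 8 | 1
After WHERE (1 rows):
depts.rank | depts.score | depts.owner | depts.qty | cities.city | cities.score | cities.rank
1 | 1 | eve | 1 | NY | 6 | 1
After GROUP BY (1 rows):
depts.score | max_score
1 | 6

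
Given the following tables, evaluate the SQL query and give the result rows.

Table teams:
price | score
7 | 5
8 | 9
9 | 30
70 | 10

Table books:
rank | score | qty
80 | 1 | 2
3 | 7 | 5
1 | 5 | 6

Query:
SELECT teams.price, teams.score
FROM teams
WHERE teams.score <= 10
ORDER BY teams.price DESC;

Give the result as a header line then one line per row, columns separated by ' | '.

After WHERE (3 rows):
teams.price | teams.score
7 | 5
8 | 9
70 | 10
After SELECT (3 rows):
teams.price | teams.score
7 | 5
8 | 9
70 | 10
After ORDER BY (3 rows):
teams.price | teams.score
70 | 10
8 | 9
7 | 5

== RESULT ==
teams.price | teams.score
70 | 10
8 | 9
7 | 5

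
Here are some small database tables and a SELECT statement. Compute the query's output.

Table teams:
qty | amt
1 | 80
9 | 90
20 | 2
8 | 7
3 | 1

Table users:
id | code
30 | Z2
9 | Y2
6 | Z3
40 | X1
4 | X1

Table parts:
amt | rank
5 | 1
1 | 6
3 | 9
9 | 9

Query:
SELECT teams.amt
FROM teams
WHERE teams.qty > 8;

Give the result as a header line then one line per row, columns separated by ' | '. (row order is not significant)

== RESULT ==
teams.amt
90
2

Derivation:
After WHERE (2 rows):
teams.qty | teams.amt
9 | 90
20 | 2
After SELECT (2 rows):
teams.amt
90
2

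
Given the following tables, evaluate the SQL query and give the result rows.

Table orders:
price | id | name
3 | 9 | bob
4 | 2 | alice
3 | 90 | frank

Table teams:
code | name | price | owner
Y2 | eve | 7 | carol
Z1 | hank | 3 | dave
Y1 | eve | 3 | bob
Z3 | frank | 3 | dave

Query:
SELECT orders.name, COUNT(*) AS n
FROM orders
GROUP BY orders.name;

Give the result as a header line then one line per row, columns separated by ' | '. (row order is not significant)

== RESULT ==
orders.name | n
bob | 1
alice | 1
frank | 1

Derivation:
After GROUP BY (3 rows):
orders.name | n
bob | 1
alice | 1
frank | 1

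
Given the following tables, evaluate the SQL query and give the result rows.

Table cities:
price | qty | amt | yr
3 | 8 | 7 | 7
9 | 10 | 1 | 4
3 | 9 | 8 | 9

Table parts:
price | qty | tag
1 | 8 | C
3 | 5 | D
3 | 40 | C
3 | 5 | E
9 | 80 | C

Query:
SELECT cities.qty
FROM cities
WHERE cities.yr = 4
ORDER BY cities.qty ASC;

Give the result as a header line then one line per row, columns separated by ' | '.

After WHERE (1 rows):
cities.price | cities.qty | cities.amt | cities.yr
9 | 10 | 1 | 4
After SELECT (1 rows):
cities.qty
10
After ORDER BY (1 rows):
cities.qty
10

== RESULT ==
cities.qty
10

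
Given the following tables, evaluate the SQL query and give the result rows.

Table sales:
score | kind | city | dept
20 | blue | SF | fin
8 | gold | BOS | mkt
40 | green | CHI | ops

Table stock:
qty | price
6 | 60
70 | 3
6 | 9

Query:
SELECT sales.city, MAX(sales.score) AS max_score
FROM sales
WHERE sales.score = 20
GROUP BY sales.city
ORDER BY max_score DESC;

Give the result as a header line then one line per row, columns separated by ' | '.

== RESULT ==
sales.city | max_score
SF | 20

Derivation:
After WHERE (1 rows):
sales.score | sales.kind | sales.city | sales.dept
20 | blue | SF | fin
After GROUP BY (1 rows):
sales.city | max_score
SF | 20
After ORDER BY (1 rows):
sales.city | max_score
SF | 20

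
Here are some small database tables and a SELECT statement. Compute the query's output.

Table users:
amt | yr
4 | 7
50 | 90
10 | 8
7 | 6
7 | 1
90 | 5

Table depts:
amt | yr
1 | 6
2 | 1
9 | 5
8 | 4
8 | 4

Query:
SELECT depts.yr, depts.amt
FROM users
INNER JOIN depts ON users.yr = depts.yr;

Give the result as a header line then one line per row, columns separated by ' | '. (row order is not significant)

After JOIN depts (3 rows):
users.amt | users.yr | depts.amt | depts.yr
7 | 6 | 1 | 6
7 | 1 | 2 | 1
90 | 5 | 9 | 5
After SELECT (3 rows):
depts.yr | depts.amt
6 | 1
1 | 2
5 | 9

== RESULT ==
depts.yr | depts.amt
6 | 1
1 | 2
5 | 9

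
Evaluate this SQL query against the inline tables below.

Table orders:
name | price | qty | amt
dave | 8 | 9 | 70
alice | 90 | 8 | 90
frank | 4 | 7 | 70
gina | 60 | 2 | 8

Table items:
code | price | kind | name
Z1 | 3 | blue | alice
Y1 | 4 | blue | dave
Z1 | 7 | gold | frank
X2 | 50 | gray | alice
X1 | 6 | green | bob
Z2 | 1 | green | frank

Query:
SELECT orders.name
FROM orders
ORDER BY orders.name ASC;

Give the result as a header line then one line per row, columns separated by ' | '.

After SELECT (4 rows):
orders.name
dave
alice
frank
gina
After ORDER BY (4 rows):
orders.name
alice
dave
frank
gina

== RESULT ==
orders.name
alice
dave
frank
gina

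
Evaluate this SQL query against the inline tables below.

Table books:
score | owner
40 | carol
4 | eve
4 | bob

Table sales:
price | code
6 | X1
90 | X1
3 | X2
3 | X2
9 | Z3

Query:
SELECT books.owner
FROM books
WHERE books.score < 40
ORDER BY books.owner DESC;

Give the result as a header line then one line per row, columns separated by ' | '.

== RESULT ==
books.owner
eve
bob

Derivation:
After WHERE (2 rows):
books.score | books.owner
4 | eve
4 | bob
After SELECT (2 rows):
books.owner
eve
bob
After ORDER BY (2 rows):
books.owner
eve
bob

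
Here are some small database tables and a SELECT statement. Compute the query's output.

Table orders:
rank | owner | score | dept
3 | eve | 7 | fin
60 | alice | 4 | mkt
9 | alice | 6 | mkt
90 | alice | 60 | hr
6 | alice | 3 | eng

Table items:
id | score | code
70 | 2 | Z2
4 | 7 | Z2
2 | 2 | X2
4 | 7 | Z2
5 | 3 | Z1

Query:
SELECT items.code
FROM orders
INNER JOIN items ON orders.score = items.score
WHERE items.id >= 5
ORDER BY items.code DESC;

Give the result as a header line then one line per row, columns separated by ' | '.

== RESULT ==
items.code
Z1

Derivation:
After JOIN items (3 rows):
orders.rank | orders.owner | orders.score | orders.dept | items.id | items.score | items.code
3 | eve | 7 | fin | 4 | 7 | Z2
3 | eve | 7 | fin | 4 | 7 | Z2
6 | alice | 3 | eng | 5 | 3 | Z1
After WHERE (1 rows):
orders.rank | orders.owner | orders.score | orders.dept | items.id | items.score | items.code
6 | alice | 3 | eng | 5 | 3 | Z1
After SELECT (1 rows):
items.code
Z1
After ORDER BY (1 rows):
items.code
Z1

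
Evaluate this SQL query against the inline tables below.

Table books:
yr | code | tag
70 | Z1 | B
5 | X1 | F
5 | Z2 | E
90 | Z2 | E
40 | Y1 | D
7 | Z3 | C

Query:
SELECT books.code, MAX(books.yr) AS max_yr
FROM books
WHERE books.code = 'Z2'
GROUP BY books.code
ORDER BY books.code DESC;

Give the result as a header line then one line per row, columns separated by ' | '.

== RESULT ==
books.code | max_yr
Z2 | 90

Derivation:
After WHERE (2 rows):
books.yr | books.code | books.tag
5 | Z2 | E
90 | Z2 | E
After GROUP BY (1 rows):
books.code | max_yr
Z2 | 90
After ORDER BY (1 rows):
books.code | max_yr
Z2 | 90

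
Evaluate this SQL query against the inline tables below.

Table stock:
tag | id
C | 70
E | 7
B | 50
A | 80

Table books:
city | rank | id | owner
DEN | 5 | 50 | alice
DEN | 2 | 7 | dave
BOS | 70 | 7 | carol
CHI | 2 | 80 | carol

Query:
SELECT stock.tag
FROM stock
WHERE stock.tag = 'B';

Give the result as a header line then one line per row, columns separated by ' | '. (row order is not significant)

After WHERE (1 rows):
stock.tag | stock.id
B | 50
After SELECT (1 rows):
stock.tag
B

== RESULT ==
stock.tag
B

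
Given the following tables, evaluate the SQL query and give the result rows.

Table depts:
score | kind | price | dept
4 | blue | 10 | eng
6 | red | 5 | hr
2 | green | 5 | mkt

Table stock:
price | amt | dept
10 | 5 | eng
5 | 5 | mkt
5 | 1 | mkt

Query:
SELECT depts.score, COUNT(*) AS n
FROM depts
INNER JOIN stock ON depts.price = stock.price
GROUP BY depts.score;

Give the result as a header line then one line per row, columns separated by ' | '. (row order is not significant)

After JOIN stock (5 rows):
depts.score | depts.kind | depts.price | depts.dept | stock.price | stock.amt | stock.dept
4 | blue | 10 | eng | 10 | 5 | eng
6 | red | 5 | hr | 5 | 5 | mkt
6 | red | 5 | hr | 5 | 1 | mkt
2 | green | 5 | mkt | 5 | 5 | mkt
2 | green | 5 | mkt | 5 | 1 | mkt
After GROUP BY (3 rows):
depts.score | n
4 | 1
6 | 2
2 | 2

== RESULT ==
depts.score | n
4 | 1
6 | 2
2 | 2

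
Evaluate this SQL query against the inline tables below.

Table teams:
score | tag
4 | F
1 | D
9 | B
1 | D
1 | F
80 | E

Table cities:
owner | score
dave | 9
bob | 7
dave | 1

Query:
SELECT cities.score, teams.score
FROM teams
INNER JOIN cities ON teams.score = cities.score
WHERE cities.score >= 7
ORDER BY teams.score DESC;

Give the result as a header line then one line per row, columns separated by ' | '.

== RESULT ==
cities.score | teams.score
9 | 9

Derivation:
After JOIN cities (4 rows):
teams.score | teams.tag | cities.owner | cities.score
1 | D | dave | 1
9 | B | dave | 9
1 | D | dave | 1
1 | F | dave | 1
After WHERE (1 rows):
teams.score | teams.tag | cities.owner | cities.score
9 | B | dave | 9
After SELECT (1 rows):
cities.score | teams.score
9 | 9
After ORDER BY (1 rows):
cities.score | teams.score
9 | 9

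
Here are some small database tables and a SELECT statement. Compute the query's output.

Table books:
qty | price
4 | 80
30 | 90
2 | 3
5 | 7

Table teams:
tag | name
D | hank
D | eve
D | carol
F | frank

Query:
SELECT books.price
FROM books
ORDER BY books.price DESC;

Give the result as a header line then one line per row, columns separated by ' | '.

== RESULT ==
books.price
90
80
7
3

Derivation:
After SELECT (4 rows):
books.price
80
90
3
7
After ORDER BY (4 rows):
books.price
90
80
7
3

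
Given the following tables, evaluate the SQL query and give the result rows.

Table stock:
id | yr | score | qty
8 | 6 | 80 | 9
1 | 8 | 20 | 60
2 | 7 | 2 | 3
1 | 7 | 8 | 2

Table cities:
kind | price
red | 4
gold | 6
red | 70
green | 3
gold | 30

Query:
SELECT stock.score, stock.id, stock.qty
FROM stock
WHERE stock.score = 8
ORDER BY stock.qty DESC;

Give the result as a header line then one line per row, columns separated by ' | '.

After WHERE (1 rows):
stock.id | stock.yr | stock.score | stock.qty
1 | 7 | 8 | 2
After SELECT (1 rows):
stock.score | stock.id | stock.qty
8 | 1 | 2
After ORDER BY (1 rows):
stock.score | stock.id | stock.qty
8 | 1 | 2

== RESULT ==
stock.score | stock.id | stock.qty
8 | 1 | 2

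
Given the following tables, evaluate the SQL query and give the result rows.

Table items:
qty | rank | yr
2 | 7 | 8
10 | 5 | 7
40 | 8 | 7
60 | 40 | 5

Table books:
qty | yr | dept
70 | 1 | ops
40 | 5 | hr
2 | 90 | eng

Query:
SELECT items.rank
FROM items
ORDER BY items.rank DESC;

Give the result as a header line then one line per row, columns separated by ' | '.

== RESULT ==
items.rank
40
8
7
5

Derivation:
After SELECT (4 rows):
items.rank
7
5
8
40
After ORDER BY (4 rows):
items.rank
40
8
7
5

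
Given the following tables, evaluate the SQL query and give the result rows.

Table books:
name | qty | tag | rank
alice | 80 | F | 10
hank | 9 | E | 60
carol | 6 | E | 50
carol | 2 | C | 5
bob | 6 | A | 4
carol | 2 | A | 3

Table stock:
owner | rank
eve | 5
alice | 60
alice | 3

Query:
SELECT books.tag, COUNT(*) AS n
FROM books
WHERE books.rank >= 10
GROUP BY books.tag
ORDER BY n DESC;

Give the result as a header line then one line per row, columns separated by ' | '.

After WHERE (3 rows):
books.name | books.qty | books.tag | books.rank
alice | 80 | F | 10
hank | 9 | E | 60
carol | 6 | E | 50
After GROUP BY (2 rows):
books.tag | n
F | 1
E | 2
After ORDER BY (2 rows):
books.tag | n
E | 2
F | 1

== RESULT ==
books.tag | n
E | 2
F | 1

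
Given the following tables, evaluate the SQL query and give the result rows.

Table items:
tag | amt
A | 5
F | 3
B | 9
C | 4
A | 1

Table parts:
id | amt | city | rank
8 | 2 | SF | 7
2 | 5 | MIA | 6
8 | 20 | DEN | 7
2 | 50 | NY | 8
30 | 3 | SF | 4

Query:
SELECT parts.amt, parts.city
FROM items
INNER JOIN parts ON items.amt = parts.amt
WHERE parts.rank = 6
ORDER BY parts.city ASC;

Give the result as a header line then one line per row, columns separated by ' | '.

After JOIN parts (2 rows):
items.tag | items.amt | parts.id | parts.amt | parts.city | parts.rank
A | 5 | 2 | 5 | MIA | 6
F | 3 | 30 | 3 | SF | 4
After WHERE (1 rows):
items.tag | items.amt | parts.id | parts.amt | parts.city | parts.rank
A | 5 | 2 | 5 | MIA | 6
After SELECT (1 rows):
parts.amt | parts.city
5 | MIA
After ORDER BY (1 rows):
parts.amt | parts.city
5 | MIA

== RESULT ==
parts.amt | parts.city
5 | MIA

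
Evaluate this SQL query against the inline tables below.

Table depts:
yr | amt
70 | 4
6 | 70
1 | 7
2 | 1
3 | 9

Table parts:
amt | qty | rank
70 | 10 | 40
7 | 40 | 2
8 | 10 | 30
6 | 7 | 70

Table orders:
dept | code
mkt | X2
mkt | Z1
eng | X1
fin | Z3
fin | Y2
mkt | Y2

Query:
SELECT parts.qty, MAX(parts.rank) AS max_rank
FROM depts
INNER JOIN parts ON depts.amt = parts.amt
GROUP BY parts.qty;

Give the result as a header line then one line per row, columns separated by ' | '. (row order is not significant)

After JOIN parts (2 rows):
depts.yr | depts.amt | parts.amt | parts.qty | parts.rank
6 | 70 | 70 | 10 | 40
1 | 7 | 7 | 40 | 2
After GROUP BY (2 rows):
parts.qty | max_rank
10 | 40
40 | 2

== RESULT ==
parts.qty | max_rank
10 | 40
40 | 2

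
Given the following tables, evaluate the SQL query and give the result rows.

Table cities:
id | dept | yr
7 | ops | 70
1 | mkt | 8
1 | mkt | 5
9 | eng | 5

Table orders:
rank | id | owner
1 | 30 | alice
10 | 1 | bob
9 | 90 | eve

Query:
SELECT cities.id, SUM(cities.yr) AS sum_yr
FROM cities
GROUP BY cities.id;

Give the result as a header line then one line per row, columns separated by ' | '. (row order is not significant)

== RESULT ==
cities.id | sum_yr
7 | 70
1 | 13
9 | 5

Derivation:
After GROUP BY (3 rows):
cities.id | sum_yr
7 | 70
1 | 13
9 | 5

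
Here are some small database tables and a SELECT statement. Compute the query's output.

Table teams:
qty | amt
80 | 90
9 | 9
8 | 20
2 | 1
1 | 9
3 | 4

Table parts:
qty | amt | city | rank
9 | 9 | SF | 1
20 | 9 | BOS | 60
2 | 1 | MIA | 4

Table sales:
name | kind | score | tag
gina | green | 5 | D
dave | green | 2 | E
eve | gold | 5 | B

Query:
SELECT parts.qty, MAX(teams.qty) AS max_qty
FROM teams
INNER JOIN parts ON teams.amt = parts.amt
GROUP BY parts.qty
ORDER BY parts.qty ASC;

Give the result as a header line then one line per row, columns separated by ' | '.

After JOIN parts (5 rows):
teams.qty | teams.amt | parts.qty | parts.amt | parts.city | parts.rank
9 | 9 | 9 | 9 | SF | 1
9 | 9 | 20 | 9 | BOS | 60
2 | 1 | 2 | 1 | MIA | 4
1 | 9 | 9 | 9 | SF | 1
1 | 9 | 20 | 9 | BOS | 60
After GROUP BY (3 rows):
parts.qty | max_qty
9 | 9
20 | 9
2 | 2
After ORDER BY (3 rows):
parts.qty | max_qty
2 | 2
9 | 9
20 | 9

== RESULT ==
parts.qty | max_qty
2 | 2
9 | 9
20 | 9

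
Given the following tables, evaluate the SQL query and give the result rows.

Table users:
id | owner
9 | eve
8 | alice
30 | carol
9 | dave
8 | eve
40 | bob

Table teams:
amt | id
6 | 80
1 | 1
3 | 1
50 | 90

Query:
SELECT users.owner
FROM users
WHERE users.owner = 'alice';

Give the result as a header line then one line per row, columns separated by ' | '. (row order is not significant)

After WHERE (1 rows):
users.id | users.owner
8 | alice
After SELECT (1 rows):
users.owner
alice

== RESULT ==
users.owner
alice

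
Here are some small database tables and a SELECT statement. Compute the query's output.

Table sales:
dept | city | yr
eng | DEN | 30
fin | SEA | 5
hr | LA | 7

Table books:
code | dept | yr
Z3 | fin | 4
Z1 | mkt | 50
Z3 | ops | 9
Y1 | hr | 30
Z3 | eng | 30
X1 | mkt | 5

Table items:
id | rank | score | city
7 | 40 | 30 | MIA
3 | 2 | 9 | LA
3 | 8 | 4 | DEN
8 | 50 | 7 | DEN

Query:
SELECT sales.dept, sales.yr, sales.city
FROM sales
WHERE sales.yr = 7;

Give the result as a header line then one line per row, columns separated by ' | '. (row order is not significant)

After WHERE (1 rows):
sales.dept | sales.city | sales.yr
hr | LA | 7
After SELECT (1 rows):
sales.dept | sales.yr | sales.city
hr | 7 | LA

== RESULT ==
sales.dept | sales.yr | sales.city
hr | 7 | LA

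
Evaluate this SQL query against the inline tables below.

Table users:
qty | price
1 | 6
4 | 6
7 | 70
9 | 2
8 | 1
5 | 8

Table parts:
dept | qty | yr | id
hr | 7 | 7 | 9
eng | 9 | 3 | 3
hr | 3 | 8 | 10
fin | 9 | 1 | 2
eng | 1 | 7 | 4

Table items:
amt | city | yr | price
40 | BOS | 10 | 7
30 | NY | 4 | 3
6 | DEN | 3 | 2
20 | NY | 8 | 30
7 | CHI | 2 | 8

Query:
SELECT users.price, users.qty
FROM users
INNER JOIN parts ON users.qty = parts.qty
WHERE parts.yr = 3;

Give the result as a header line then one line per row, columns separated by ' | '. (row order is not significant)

After JOIN parts (4 rows):
users.qty | users.price | parts.dept | parts.qty | parts.yr | parts.id
1 | 6 | eng | 1 | 7 | 4
7 | 70 | hr | 7 | 7 | 9
9 | 2 | eng | 9 | 3 | 3
9 | 2 | fin | 9 | 1 | 2
After WHERE (1 rows):
users.qty | users.price | parts.dept | parts.qty | parts.yr | parts.id
9 | 2 | eng | 9 | 3 | 3
After SELECT (1 rows):
users.price | users.qty
2 | 9

== RESULT ==
users.price | users.qty
2 | 9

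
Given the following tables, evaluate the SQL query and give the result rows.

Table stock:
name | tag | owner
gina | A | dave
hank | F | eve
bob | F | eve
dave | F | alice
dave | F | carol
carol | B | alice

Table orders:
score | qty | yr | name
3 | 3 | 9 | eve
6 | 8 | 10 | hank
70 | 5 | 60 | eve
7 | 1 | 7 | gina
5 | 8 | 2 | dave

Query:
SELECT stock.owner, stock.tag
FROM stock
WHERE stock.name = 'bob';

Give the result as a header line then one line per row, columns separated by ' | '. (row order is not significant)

After WHERE (1 rows):
stock.name | stock.tag | stock.owner
bob | F | eve
After SELECT (1 rows):
stock.owner | stock.tag
eve | F

== RESULT ==
stock.owner | stock.tag
eve | F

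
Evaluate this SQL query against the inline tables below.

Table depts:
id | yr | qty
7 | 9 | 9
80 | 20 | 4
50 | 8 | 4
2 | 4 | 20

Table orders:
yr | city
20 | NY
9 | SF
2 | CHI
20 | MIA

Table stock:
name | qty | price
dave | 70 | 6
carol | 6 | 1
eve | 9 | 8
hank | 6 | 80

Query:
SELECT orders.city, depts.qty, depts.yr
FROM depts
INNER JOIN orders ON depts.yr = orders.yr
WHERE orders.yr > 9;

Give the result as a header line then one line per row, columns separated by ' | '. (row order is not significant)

== RESULT ==
orders.city | depts.qty | depts.yr
NY | 4 | 20
MIA | 4 | 20

Derivation:
After JOIN orders (3 rows):
depts.id | depts.yr | depts.qty | orders.yr | orders.city
7 | 9 | 9 | 9 | SF
80 | 20 | 4 | 20 | NY
80 | 20 | 4 | 20 | MIA
After WHERE (2 rows):
depts.id | depts.yr | depts.qty | orders.yr | orders.city
80 | 20 | 4 | 20 | NY
80 | 20 | 4 | 20 | MIA
After SELECT (2 rows):
orders.city | depts.qty | depts.yr
NY | 4 | 20
MIA | 4 | 20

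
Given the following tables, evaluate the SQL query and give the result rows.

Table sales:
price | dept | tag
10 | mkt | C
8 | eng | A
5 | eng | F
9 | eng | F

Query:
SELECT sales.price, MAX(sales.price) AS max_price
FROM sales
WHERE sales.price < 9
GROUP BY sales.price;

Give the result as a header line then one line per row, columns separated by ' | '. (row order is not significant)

After WHERE (2 rows):
sales.price | sales.dept | sales.tag
8 | eng | A
5 | eng | F
After GROUP BY (2 rows):
sales.price | max_price
8 | 8
5 | 5

== RESULT ==
sales.price | max_price
8 | 8
5 | 5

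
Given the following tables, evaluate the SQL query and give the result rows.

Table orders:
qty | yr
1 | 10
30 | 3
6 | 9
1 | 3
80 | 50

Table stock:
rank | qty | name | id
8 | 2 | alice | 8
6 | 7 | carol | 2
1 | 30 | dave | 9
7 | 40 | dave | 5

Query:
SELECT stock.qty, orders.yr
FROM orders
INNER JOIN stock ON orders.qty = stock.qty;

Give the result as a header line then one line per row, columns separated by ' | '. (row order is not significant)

After JOIN stock (1 rows):
orders.qty | orders.yr | stock.rank | stock.qty | stock.name | stock.id
30 | 3 | 1 | 30 | dave | 9
After SELECT (1 rows):
stock.qty | orders.yr
30 | 3

== RESULT ==
stock.qty | orders.yr
30 | 3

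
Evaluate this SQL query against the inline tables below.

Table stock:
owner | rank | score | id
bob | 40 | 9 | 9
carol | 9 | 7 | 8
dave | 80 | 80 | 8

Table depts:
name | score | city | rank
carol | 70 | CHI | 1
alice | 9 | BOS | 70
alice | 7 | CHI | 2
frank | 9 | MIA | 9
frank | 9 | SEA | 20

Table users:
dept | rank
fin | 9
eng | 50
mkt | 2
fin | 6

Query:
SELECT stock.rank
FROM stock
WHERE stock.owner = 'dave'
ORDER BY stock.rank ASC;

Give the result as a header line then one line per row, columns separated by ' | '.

== RESULT ==
stock.rank
80

Derivation:
After WHERE (1 rows):
stock.owner | stock.rank | stock.score | stock.id
dave | 80 | 80 | 8
After SELECT (1 rows):
stock.rank
80
After ORDER BY (1 rows):
stock.rank
80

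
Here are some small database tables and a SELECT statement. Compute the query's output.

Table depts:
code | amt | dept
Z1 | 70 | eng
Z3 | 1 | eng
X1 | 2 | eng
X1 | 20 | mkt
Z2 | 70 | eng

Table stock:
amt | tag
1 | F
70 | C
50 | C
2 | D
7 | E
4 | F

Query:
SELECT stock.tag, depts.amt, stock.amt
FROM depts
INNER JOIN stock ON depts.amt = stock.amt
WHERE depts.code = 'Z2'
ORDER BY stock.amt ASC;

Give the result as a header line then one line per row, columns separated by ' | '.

After JOIN stock (4 rows):
depts.code | depts.amt | depts.dept | stock.amt | stock.tag
Z1 | 70 | eng | 70 | C
Z3 | 1 | eng | 1 | F
X1 | 2 | eng | 2 | D
Z2 | 70 | eng | 70 | C
After WHERE (1 rows):
depts.code | depts.amt | depts.dept | stock.amt | stock.tag
Z2 | 70 | eng | 70 | C
After SELECT (1 rows):
stock.tag | depts.amt | stock.amt
C | 70 | 70
After ORDER BY (1 rows):
stock.tag | depts.amt | stock.amt
C | 70 | 70

== RESULT ==
stock.tag | depts.amt | stock.amt
C | 70 | 70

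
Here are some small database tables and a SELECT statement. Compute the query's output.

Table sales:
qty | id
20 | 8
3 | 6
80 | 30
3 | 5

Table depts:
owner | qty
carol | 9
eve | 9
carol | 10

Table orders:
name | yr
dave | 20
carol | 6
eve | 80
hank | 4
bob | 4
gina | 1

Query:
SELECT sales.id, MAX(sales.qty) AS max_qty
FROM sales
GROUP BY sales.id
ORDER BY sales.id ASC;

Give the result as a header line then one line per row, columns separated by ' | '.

After GROUP BY (4 rows):
sales.id | max_qty
8 | 20
6 | 3
30 | 80
5 | 3
After ORDER BY (4 rows):
sales.id | max_qty
5 | 3
6 | 3
8 | 20
30 | 80

== RESULT ==
sales.id | max_qty
5 | 3
6 | 3
8 | 20
30 | 80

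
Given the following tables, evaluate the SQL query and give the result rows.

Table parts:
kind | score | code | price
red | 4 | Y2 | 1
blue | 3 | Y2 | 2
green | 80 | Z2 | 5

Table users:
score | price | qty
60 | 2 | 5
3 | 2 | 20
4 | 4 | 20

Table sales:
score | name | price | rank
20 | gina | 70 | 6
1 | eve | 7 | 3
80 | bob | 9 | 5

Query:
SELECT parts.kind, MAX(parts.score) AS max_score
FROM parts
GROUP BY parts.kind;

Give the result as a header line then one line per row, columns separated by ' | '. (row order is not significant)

After GROUP BY (3 rows):
parts.kind | max_score
red | 4
blue | 3
green | 80

== RESULT ==
parts.kind | max_score
red | 4
blue | 3
green | 80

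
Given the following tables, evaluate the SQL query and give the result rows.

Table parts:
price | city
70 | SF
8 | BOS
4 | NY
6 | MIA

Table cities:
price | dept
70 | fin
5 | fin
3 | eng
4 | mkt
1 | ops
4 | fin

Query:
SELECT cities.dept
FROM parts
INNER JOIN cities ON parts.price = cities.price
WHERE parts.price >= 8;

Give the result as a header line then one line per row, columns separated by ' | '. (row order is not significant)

After JOIN cities (3 rows):
parts.price | parts.city | cities.price | cities.dept
70 | SF | 70 | fin
4 | NY | 4 | mkt
4 | NY | 4 | fin
After WHERE (1 rows):
parts.price | parts.city | cities.price | cities.dept
70 | SF | 70 | fin
After SELECT (1 rows):
cities.dept
fin

== RESULT ==
cities.dept
fin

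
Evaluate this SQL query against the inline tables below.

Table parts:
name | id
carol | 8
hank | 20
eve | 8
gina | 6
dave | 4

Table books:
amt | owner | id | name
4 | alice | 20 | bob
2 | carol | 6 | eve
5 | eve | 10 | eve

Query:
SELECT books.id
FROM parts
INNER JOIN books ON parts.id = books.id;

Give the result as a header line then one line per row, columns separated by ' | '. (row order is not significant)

== RESULT ==
books.id
20
6

Derivation:
After JOIN books (2 rows):
parts.name | parts.id | books.amt | books.owner | books.id | books.name
hank | 20 | 4 | alice | 20 | bob
gina | 6 | 2 | carol | 6 | eve
After SELECT (2 rows):
books.id
20
6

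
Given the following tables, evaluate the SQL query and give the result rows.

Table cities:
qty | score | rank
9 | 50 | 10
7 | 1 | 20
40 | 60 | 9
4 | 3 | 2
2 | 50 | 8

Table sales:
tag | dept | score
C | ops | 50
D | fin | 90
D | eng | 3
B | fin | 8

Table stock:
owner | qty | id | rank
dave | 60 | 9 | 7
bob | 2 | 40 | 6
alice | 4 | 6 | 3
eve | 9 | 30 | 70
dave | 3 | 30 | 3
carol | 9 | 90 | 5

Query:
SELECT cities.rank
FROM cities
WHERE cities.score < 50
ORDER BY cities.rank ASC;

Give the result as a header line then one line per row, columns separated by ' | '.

== RESULT ==
cities.rank
2
20

Derivation:
After WHERE (2 rows):
cities.qty | cities.score | cities.rank
7 | 1 | 20
4 | 3 | 2
After SELECT (2 rows):
cities.rank
20
2
After ORDER BY (2 rows):
cities.rank
2
20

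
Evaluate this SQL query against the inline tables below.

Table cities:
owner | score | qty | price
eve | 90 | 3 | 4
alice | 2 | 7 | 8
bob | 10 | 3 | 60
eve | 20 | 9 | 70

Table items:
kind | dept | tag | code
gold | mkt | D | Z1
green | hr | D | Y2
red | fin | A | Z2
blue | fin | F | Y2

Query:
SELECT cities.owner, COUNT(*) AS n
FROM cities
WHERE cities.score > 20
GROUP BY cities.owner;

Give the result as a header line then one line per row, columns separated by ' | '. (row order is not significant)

After WHERE (1 rows):
cities.owner | cities.score | cities.qty | cities.price
eve | 90 | 3 | 4
After GROUP BY (1 rows):
cities.owner | n
eve | 1

== RESULT ==
cities.owner | n
eve | 1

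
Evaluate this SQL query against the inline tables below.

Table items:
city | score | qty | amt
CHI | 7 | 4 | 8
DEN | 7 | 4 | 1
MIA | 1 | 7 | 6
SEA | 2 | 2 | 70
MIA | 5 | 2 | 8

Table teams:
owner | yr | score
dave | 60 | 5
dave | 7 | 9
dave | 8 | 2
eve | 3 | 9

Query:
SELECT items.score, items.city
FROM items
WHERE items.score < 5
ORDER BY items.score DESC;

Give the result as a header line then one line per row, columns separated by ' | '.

After WHERE (2 rows):
items.city | items.score | items.qty | items.amt
MIA | 1 | 7 | 6
SEA | 2 | 2 | 70
After SELECT (2 rows):
items.score | items.city
1 | MIA
2 | SEA
After ORDER BY (2 rows):
items.score | items.city
2 | SEA
1 | MIA

== RESULT ==
items.score | items.city
2 | SEA
1 | MIA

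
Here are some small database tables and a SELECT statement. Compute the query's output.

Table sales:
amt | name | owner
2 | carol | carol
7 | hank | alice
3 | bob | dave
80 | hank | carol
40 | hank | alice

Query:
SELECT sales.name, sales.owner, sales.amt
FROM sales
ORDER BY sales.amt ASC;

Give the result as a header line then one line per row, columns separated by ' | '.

== RESULT ==
sales.name | sales.owner | sales.amt
carol | carol | 2
bob | dave | 3
hank | alice | 7
hank | alice | 40
hank | carol | 80

Derivation:
After SELECT (5 rows):
sales.name | sales.owner | sales.amt
carol | carol | 2
hank | alice | 7
bob | dave | 3
hank | carol | 80
hank | alice | 40
After ORDER BY (5 rows):
sales.name | sales.owner | sales.amt
carol | carol | 2
bob | dave | 3
hank | alice | 7
hank | alice | 40
hank | carol | 80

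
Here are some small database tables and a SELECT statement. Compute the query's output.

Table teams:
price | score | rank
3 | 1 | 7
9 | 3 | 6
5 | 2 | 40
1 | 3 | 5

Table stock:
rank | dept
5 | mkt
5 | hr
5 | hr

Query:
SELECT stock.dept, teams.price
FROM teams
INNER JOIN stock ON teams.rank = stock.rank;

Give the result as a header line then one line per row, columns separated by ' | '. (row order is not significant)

== RESULT ==
stock.dept | teams.price
mkt | 1
hr | 1
hr | 1

Derivation:
After JOIN stock (3 rows):
teams.price | teams.score | teams.rank | stock.rank | stock.dept
1 | 3 | 5 | 5 | mkt
1 | 3 | 5 | 5 | hr
1 | 3 | 5 | 5 | hr
After SELECT (3 rows):
stock.dept | teams.price
mkt | 1
hr | 1
hr | 1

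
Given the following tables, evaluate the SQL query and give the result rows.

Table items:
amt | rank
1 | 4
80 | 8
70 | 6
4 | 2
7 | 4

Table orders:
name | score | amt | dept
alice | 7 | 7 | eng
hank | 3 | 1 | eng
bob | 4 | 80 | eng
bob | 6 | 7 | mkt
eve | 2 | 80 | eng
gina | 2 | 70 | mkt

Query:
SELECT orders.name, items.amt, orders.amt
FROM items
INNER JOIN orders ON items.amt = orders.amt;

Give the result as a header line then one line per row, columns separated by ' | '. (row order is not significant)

== RESULT ==
orders.name | items.amt | orders.amt
hank | 1 | 1
bob | 80 | 80
eve | 80 | 80
gina | 70 | 70
alice | 7 | 7
bob | 7 | 7

Derivation:
After JOIN orders (6 rows):
items.amt | items.rank | orders.name | orders.score | orders.amt | orders.dept
1 | 4 | hank | 3 | 1 | eng
80 | 8 | bob | 4 | 80 | eng
80 | 8 | eve | 2 | 80 | eng
70 | 6 | gina | 2 | 70 | mkt
7 | 4 | alice | 7 | 7 | eng
7 | 4 | bob | 6 | 7 | mkt
After SELECT (6 rows):
orders.name | items.amt | orders.amt
hank | 1 | 1
bob | 80 | 80
eve | 80 | 80
gina | 70 | 70
alice | 7 | 7
bob | 7 | 7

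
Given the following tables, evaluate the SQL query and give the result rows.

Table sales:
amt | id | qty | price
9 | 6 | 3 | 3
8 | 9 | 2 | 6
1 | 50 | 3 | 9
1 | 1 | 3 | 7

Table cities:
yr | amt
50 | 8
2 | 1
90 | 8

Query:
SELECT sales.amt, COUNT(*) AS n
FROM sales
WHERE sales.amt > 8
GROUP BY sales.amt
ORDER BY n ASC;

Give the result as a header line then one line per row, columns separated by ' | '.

== RESULT ==
sales.amt | n
9 | 1

Derivation:
After WHERE (1 rows):
sales.amt | sales.id | sales.qty | sales.price
9 | 6 | 3 | 3
After GROUP BY (1 rows):
sales.amt | n
9 | 1
After ORDER BY (1 rows):
sales.amt | n
9 | 1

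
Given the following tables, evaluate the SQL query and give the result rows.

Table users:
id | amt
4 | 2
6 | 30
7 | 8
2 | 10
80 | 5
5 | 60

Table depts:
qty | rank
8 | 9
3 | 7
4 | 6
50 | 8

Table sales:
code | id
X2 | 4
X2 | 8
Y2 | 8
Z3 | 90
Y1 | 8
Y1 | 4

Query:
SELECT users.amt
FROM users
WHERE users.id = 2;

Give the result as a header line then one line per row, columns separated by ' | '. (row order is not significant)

== RESULT ==
users.amt
10

Derivation:
After WHERE (1 rows):
users.id | users.amt
2 | 10
After SELECT (1 rows):
users.amt
10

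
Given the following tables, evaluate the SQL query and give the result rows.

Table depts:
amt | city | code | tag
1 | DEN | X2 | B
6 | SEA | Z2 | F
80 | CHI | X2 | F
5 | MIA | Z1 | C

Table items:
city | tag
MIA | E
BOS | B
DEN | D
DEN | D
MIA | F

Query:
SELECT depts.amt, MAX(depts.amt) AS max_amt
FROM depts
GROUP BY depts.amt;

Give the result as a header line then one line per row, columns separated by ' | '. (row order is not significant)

== RESULT ==
depts.amt | max_amt
1 | 1
6 | 6
80 | 80
5 | 5

Derivation:
After GROUP BY (4 rows):
depts.amt | max_amt
1 | 1
6 | 6
80 | 80
5 | 5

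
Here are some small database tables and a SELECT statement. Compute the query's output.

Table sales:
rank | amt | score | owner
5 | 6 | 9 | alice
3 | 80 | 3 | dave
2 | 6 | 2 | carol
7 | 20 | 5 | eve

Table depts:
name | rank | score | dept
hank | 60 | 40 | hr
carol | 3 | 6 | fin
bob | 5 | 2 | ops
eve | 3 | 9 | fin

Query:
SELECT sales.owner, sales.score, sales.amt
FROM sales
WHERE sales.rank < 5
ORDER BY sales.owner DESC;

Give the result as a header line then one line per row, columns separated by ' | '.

After WHERE (2 rows):
sales.rank | sales.amt | sales.score | sales.owner
3 | 80 | 3 | dave
2 | 6 | 2 | carol
After SELECT (2 rows):
sales.owner | sales.score | sales.amt
dave | 3 | 80
carol | 2 | 6
After ORDER BY (2 rows):
sales.owner | sales.score | sales.amt
dave | 3 | 80
carol | 2 | 6

== RESULT ==
sales.owner | sales.score | sales.amt
dave | 3 | 80
carol | 2 | 6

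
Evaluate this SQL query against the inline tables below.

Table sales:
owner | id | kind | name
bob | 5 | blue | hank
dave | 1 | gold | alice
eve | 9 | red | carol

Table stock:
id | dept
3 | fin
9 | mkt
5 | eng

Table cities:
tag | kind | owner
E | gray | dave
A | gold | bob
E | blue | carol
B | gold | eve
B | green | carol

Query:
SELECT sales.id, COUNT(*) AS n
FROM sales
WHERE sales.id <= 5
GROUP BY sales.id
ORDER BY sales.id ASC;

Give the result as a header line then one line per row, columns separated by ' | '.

After WHERE (2 rows):
sales.owner | sales.id | sales.kind | sales.name
bob | 5 | blue | hank
dave | 1 | gold | alice
After GROUP BY (2 rows):
sales.id | n
5 | 1
1 | 1
After ORDER BY (2 rows):
sales.id | n
1 | 1
5 | 1

== RESULT ==
sales.id | n
1 | 1
5 | 1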